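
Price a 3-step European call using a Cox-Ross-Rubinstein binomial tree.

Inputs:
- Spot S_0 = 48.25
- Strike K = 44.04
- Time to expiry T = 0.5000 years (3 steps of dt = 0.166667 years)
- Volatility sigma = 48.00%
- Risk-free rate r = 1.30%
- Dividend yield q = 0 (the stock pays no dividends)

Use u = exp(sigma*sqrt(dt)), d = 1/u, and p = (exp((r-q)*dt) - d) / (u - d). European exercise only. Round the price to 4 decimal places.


Answer: Price = V(0,0) = 9.0007

Derivation:
dt = T/N = 0.166667
u = exp(sigma*sqrt(dt)) = 1.216477; d = 1/u = 0.822046
p = (exp((r-q)*dt) - d) / (u - d) = 0.456665
Discount per step: exp(-r*dt) = 0.997836
Stock lattice S(k, i) with i counting down-moves:
  k=0: S(0,0) = 48.2500
  k=1: S(1,0) = 58.6950; S(1,1) = 39.6637
  k=2: S(2,0) = 71.4012; S(2,1) = 48.2500; S(2,2) = 32.6054
  k=3: S(3,0) = 86.8579; S(3,1) = 58.6950; S(3,2) = 39.6637; S(3,3) = 26.8031
Terminal payoffs V(N, i) = max(S_T - K, 0):
  V(3,0) = 42.817893; V(3,1) = 14.655027; V(3,2) = 0.000000; V(3,3) = 0.000000
Backward induction: V(k, i) = exp(-r*dt) * [p * V(k+1, i) + (1-p) * V(k+1, i+1)].
  V(2,0) = exp(-r*dt) * [p*42.817893 + (1-p)*14.655027] = 27.456482
  V(2,1) = exp(-r*dt) * [p*14.655027 + (1-p)*0.000000] = 6.677960
  V(2,2) = exp(-r*dt) * [p*0.000000 + (1-p)*0.000000] = 0.000000
  V(1,0) = exp(-r*dt) * [p*27.456482 + (1-p)*6.677960] = 16.131803
  V(1,1) = exp(-r*dt) * [p*6.677960 + (1-p)*0.000000] = 3.042994
  V(0,0) = exp(-r*dt) * [p*16.131803 + (1-p)*3.042994] = 9.000678


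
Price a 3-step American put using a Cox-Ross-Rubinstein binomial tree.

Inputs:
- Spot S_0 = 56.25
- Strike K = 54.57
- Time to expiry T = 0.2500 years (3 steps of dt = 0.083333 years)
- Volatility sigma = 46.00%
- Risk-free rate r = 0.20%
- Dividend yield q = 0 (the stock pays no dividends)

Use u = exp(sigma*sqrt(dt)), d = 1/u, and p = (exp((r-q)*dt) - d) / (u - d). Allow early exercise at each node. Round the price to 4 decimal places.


dt = T/N = 0.083333
u = exp(sigma*sqrt(dt)) = 1.142011; d = 1/u = 0.875648
p = (exp((r-q)*dt) - d) / (u - d) = 0.467477
Discount per step: exp(-r*dt) = 0.999833
Stock lattice S(k, i) with i counting down-moves:
  k=0: S(0,0) = 56.2500
  k=1: S(1,0) = 64.2381; S(1,1) = 49.2552
  k=2: S(2,0) = 73.3606; S(2,1) = 56.2500; S(2,2) = 43.1303
  k=3: S(3,0) = 83.7786; S(3,1) = 64.2381; S(3,2) = 49.2552; S(3,3) = 37.7669
Terminal payoffs V(N, i) = max(K - S_T, 0):
  V(3,0) = 0.000000; V(3,1) = 0.000000; V(3,2) = 5.314774; V(3,3) = 16.803051
Backward induction: V(k, i) = exp(-r*dt) * [p * V(k+1, i) + (1-p) * V(k+1, i+1)]; then take max(V_cont, immediate exercise) for American.
  V(2,0) = exp(-r*dt) * [p*0.000000 + (1-p)*0.000000] = 0.000000; exercise = 0.000000; V(2,0) = max -> 0.000000
  V(2,1) = exp(-r*dt) * [p*0.000000 + (1-p)*5.314774] = 2.829769; exercise = 0.000000; V(2,1) = max -> 2.829769
  V(2,2) = exp(-r*dt) * [p*5.314774 + (1-p)*16.803051] = 11.430642; exercise = 11.439737; V(2,2) = max -> 11.439737
  V(1,0) = exp(-r*dt) * [p*0.000000 + (1-p)*2.829769] = 1.506666; exercise = 0.000000; V(1,0) = max -> 1.506666
  V(1,1) = exp(-r*dt) * [p*2.829769 + (1-p)*11.439737] = 7.413540; exercise = 5.314774; V(1,1) = max -> 7.413540
  V(0,0) = exp(-r*dt) * [p*1.506666 + (1-p)*7.413540] = 4.651438; exercise = 0.000000; V(0,0) = max -> 4.651438

Answer: Price = V(0,0) = 4.6514


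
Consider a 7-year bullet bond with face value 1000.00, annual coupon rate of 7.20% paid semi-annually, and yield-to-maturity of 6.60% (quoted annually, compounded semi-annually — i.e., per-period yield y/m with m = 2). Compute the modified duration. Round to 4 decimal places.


Answer: Modified duration = 5.4649

Derivation:
Coupon per period c = face * coupon_rate / m = 36.000000
Periods per year m = 2; per-period yield y/m = 0.033000
Number of cashflows N = 14
Cashflows (t years, CF_t, discount factor 1/(1+y/m)^(m*t), PV):
  t = 0.5000: CF_t = 36.000000, DF = 0.968054, PV = 34.849952
  t = 1.0000: CF_t = 36.000000, DF = 0.937129, PV = 33.736642
  t = 1.5000: CF_t = 36.000000, DF = 0.907192, PV = 32.658899
  t = 2.0000: CF_t = 36.000000, DF = 0.878211, PV = 31.615584
  t = 2.5000: CF_t = 36.000000, DF = 0.850156, PV = 30.605600
  t = 3.0000: CF_t = 36.000000, DF = 0.822997, PV = 29.627880
  t = 3.5000: CF_t = 36.000000, DF = 0.796705, PV = 28.681394
  t = 4.0000: CF_t = 36.000000, DF = 0.771254, PV = 27.765144
  t = 4.5000: CF_t = 36.000000, DF = 0.746616, PV = 26.878164
  t = 5.0000: CF_t = 36.000000, DF = 0.722764, PV = 26.019520
  t = 5.5000: CF_t = 36.000000, DF = 0.699675, PV = 25.188306
  t = 6.0000: CF_t = 36.000000, DF = 0.677323, PV = 24.383646
  t = 6.5000: CF_t = 36.000000, DF = 0.655686, PV = 23.604691
  t = 7.0000: CF_t = 1036.000000, DF = 0.634739, PV = 657.590082
Price P = sum_t PV_t = 1033.205504
First compute Macaulay numerator sum_t t * PV_t:
  t * PV_t at t = 0.5000: 17.424976
  t * PV_t at t = 1.0000: 33.736642
  t * PV_t at t = 1.5000: 48.988348
  t * PV_t at t = 2.0000: 63.231169
  t * PV_t at t = 2.5000: 76.513999
  t * PV_t at t = 3.0000: 88.883639
  t * PV_t at t = 3.5000: 100.384878
  t * PV_t at t = 4.0000: 111.060576
  t * PV_t at t = 4.5000: 120.951740
  t * PV_t at t = 5.0000: 130.097601
  t * PV_t at t = 5.5000: 138.535684
  t * PV_t at t = 6.0000: 146.301875
  t * PV_t at t = 6.5000: 153.430492
  t * PV_t at t = 7.0000: 4603.130571
Macaulay duration D = 5832.672191 / 1033.205504 = 5.645220
Modified duration = D / (1 + y/m) = 5.645220 / (1 + 0.033000) = 5.464879


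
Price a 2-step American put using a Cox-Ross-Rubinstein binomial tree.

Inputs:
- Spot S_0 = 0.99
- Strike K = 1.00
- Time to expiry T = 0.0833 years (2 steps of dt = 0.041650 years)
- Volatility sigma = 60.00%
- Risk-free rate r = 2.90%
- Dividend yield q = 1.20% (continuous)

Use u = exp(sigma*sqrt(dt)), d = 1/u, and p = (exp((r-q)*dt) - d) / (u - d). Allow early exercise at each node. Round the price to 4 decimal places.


Answer: Price = V(0,0) = 0.0679

Derivation:
dt = T/N = 0.041650
u = exp(sigma*sqrt(dt)) = 1.130263; d = 1/u = 0.884750
p = (exp((r-q)*dt) - d) / (u - d) = 0.472311
Discount per step: exp(-r*dt) = 0.998793
Stock lattice S(k, i) with i counting down-moves:
  k=0: S(0,0) = 0.9900
  k=1: S(1,0) = 1.1190; S(1,1) = 0.8759
  k=2: S(2,0) = 1.2647; S(2,1) = 0.9900; S(2,2) = 0.7750
Terminal payoffs V(N, i) = max(K - S_T, 0):
  V(2,0) = 0.000000; V(2,1) = 0.010000; V(2,2) = 0.225045
Backward induction: V(k, i) = exp(-r*dt) * [p * V(k+1, i) + (1-p) * V(k+1, i+1)]; then take max(V_cont, immediate exercise) for American.
  V(1,0) = exp(-r*dt) * [p*0.000000 + (1-p)*0.010000] = 0.005271; exercise = 0.000000; V(1,0) = max -> 0.005271
  V(1,1) = exp(-r*dt) * [p*0.010000 + (1-p)*0.225045] = 0.123328; exercise = 0.124097; V(1,1) = max -> 0.124097
  V(0,0) = exp(-r*dt) * [p*0.005271 + (1-p)*0.124097] = 0.067892; exercise = 0.010000; V(0,0) = max -> 0.067892


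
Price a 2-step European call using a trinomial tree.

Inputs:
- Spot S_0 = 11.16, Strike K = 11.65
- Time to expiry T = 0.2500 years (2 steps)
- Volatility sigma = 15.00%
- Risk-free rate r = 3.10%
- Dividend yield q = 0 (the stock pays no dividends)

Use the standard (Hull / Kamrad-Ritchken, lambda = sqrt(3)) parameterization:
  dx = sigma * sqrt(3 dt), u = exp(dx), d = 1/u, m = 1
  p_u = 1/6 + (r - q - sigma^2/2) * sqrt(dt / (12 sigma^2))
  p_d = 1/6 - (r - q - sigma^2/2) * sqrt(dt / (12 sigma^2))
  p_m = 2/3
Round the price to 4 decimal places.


Answer: Price = V(0,0) = 0.1957

Derivation:
dt = T/N = 0.125000; dx = sigma*sqrt(3*dt) = 0.091856
u = exp(dx) = 1.096207; d = 1/u = 0.912237
p_u = 0.180105, p_m = 0.666667, p_d = 0.153228
Discount per step: exp(-r*dt) = 0.996132
Stock lattice S(k, j) with j the centered position index:
  k=0: S(0,+0) = 11.1600
  k=1: S(1,-1) = 10.1806; S(1,+0) = 11.1600; S(1,+1) = 12.2337
  k=2: S(2,-2) = 9.2871; S(2,-1) = 10.1806; S(2,+0) = 11.1600; S(2,+1) = 12.2337; S(2,+2) = 13.4106
Terminal payoffs V(N, j) = max(S_T - K, 0):
  V(2,-2) = 0.000000; V(2,-1) = 0.000000; V(2,+0) = 0.000000; V(2,+1) = 0.583668; V(2,+2) = 1.760630
Backward induction: V(k, j) = exp(-r*dt) * [p_u * V(k+1, j+1) + p_m * V(k+1, j) + p_d * V(k+1, j-1)]
  V(1,-1) = exp(-r*dt) * [p_u*0.000000 + p_m*0.000000 + p_d*0.000000] = 0.000000
  V(1,+0) = exp(-r*dt) * [p_u*0.583668 + p_m*0.000000 + p_d*0.000000] = 0.104715
  V(1,+1) = exp(-r*dt) * [p_u*1.760630 + p_m*0.583668 + p_d*0.000000] = 0.703479
  V(0,+0) = exp(-r*dt) * [p_u*0.703479 + p_m*0.104715 + p_d*0.000000] = 0.195750


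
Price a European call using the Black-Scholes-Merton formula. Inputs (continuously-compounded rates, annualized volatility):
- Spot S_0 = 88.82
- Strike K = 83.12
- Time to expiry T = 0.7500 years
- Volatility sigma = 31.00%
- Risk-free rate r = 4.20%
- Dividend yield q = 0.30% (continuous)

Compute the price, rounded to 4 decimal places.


Answer: Price = 13.6332

Derivation:
d1 = (ln(S/K) + (r - q + 0.5*sigma^2) * T) / (sigma * sqrt(T)) = 0.49024116
d2 = d1 - sigma * sqrt(T) = 0.22177329
exp(-rT) = 0.96899096; exp(-qT) = 0.99775253
C = S_0 * exp(-qT) * N(d1) - K * exp(-rT) * N(d2)
N(d1) = 0.68801837; N(d2) = 0.58775481
C = 88.8200 * 0.99775253 * 0.68801837 - 83.1200 * 0.96899096 * 0.58775481 = 13.6332


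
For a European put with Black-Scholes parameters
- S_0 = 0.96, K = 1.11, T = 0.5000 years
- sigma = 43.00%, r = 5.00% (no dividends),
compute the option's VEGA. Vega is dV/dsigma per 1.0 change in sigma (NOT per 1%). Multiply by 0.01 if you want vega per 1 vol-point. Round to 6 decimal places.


d1 = -0.2432348985; d2 = -0.5472908144
phi(d1) = 0.3873137693; exp(-qT) = 1.0000000000; exp(-rT) = 0.9753099120
Vega = S * exp(-qT) * phi(d1) * sqrt(T) = 0.9600 * 1.0000000000 * 0.3873137693 * 0.7071067812 = 0.262917

Answer: Vega = 0.262917


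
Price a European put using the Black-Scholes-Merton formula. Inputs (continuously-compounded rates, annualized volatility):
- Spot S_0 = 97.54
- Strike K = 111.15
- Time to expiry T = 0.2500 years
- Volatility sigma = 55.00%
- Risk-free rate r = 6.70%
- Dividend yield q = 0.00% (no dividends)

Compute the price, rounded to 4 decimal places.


Answer: Price = 18.1412

Derivation:
d1 = (ln(S/K) + (r - q + 0.5*sigma^2) * T) / (sigma * sqrt(T)) = -0.27656578
d2 = d1 - sigma * sqrt(T) = -0.55156578
exp(-rT) = 0.98338950; exp(-qT) = 1.00000000
P = K * exp(-rT) * N(-d2) - S_0 * exp(-qT) * N(-d1)
N(-d1) = 0.60894323; N(-d2) = 0.70937706
P = 111.1500 * 0.98338950 * 0.70937706 - 97.5400 * 1.00000000 * 0.60894323 = 18.1412


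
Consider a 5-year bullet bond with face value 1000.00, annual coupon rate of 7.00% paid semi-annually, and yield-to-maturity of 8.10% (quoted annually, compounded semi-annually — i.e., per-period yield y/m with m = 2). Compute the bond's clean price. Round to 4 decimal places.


Answer: Price = 955.5009

Derivation:
Coupon per period c = face * coupon_rate / m = 35.000000
Periods per year m = 2; per-period yield y/m = 0.040500
Number of cashflows N = 10
Cashflows (t years, CF_t, discount factor 1/(1+y/m)^(m*t), PV):
  t = 0.5000: CF_t = 35.000000, DF = 0.961076, PV = 33.637674
  t = 1.0000: CF_t = 35.000000, DF = 0.923668, PV = 32.328375
  t = 1.5000: CF_t = 35.000000, DF = 0.887715, PV = 31.070038
  t = 2.0000: CF_t = 35.000000, DF = 0.853162, PV = 29.860681
  t = 2.5000: CF_t = 35.000000, DF = 0.819954, PV = 28.698396
  t = 3.0000: CF_t = 35.000000, DF = 0.788039, PV = 27.581351
  t = 3.5000: CF_t = 35.000000, DF = 0.757365, PV = 26.507786
  t = 4.0000: CF_t = 35.000000, DF = 0.727886, PV = 25.476007
  t = 4.5000: CF_t = 35.000000, DF = 0.699554, PV = 24.484390
  t = 5.0000: CF_t = 1035.000000, DF = 0.672325, PV = 695.856205
Price P = sum_t PV_t = 955.500904


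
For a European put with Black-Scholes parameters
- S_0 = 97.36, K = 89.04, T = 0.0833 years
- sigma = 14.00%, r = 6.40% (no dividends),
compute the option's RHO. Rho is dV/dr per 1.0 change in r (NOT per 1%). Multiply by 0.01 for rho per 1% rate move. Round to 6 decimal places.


d1 = 2.3629226731; d2 = 2.3225162380
phi(d1) = 0.0244618550; exp(-qT) = 1.0000000000; exp(-rT) = 0.9946829856
N(-d2) = 0.0101025776
Rho = -K*T*exp(-rT)*N(-d2) = -89.0400 * 0.0833 * 0.9946829856 * 0.0101025776 = -0.074533

Answer: Rho = -0.074533


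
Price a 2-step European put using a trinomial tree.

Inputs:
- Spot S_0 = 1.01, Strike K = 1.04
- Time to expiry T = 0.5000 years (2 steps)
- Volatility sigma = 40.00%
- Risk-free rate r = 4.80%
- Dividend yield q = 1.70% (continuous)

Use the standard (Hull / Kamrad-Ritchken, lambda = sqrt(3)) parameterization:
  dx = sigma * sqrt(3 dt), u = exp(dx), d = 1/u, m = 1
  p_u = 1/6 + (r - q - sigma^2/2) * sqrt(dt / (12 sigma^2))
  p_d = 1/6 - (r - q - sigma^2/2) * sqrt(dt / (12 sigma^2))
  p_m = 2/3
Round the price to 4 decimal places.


Answer: Price = V(0,0) = 0.1105

Derivation:
dt = T/N = 0.250000; dx = sigma*sqrt(3*dt) = 0.346410
u = exp(dx) = 1.413982; d = 1/u = 0.707222
p_u = 0.148985, p_m = 0.666667, p_d = 0.184348
Discount per step: exp(-r*dt) = 0.988072
Stock lattice S(k, j) with j the centered position index:
  k=0: S(0,+0) = 1.0100
  k=1: S(1,-1) = 0.7143; S(1,+0) = 1.0100; S(1,+1) = 1.4281
  k=2: S(2,-2) = 0.5052; S(2,-1) = 0.7143; S(2,+0) = 1.0100; S(2,+1) = 1.4281; S(2,+2) = 2.0193
Terminal payoffs V(N, j) = max(K - S_T, 0):
  V(2,-2) = 0.534835; V(2,-1) = 0.325705; V(2,+0) = 0.030000; V(2,+1) = 0.000000; V(2,+2) = 0.000000
Backward induction: V(k, j) = exp(-r*dt) * [p_u * V(k+1, j+1) + p_m * V(k+1, j) + p_d * V(k+1, j-1)]
  V(1,-1) = exp(-r*dt) * [p_u*0.030000 + p_m*0.325705 + p_d*0.534835] = 0.316383
  V(1,+0) = exp(-r*dt) * [p_u*0.000000 + p_m*0.030000 + p_d*0.325705] = 0.079088
  V(1,+1) = exp(-r*dt) * [p_u*0.000000 + p_m*0.000000 + p_d*0.030000] = 0.005464
  V(0,+0) = exp(-r*dt) * [p_u*0.005464 + p_m*0.079088 + p_d*0.316383] = 0.110530


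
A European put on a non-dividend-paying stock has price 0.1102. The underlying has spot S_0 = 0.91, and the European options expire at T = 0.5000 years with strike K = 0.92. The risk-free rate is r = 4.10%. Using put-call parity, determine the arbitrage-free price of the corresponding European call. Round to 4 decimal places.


Answer: Call price = 0.1189

Derivation:
Put-call parity: C - P = S_0 * exp(-qT) - K * exp(-rT).
S_0 * exp(-qT) = 0.9100 * 1.00000000 = 0.91000000
K * exp(-rT) = 0.9200 * 0.97970870 = 0.90133200
C = P + S*exp(-qT) - K*exp(-rT)
C = 0.1102 + 0.91000000 - 0.90133200 = 0.1189


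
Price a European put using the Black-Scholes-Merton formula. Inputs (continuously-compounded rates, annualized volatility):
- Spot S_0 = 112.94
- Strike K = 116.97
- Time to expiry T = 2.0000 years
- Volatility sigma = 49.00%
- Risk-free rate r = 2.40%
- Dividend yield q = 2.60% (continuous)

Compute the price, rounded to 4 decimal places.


d1 = (ln(S/K) + (r - q + 0.5*sigma^2) * T) / (sigma * sqrt(T)) = 0.29011467
d2 = d1 - sigma * sqrt(T) = -0.40284997
exp(-rT) = 0.95313379; exp(-qT) = 0.94932887
P = K * exp(-rT) * N(-d2) - S_0 * exp(-qT) * N(-d1)
N(-d1) = 0.38586425; N(-d2) = 0.65647070
P = 116.9700 * 0.95313379 * 0.65647070 - 112.9400 * 0.94932887 * 0.38586425 = 31.8174

Answer: Price = 31.8174


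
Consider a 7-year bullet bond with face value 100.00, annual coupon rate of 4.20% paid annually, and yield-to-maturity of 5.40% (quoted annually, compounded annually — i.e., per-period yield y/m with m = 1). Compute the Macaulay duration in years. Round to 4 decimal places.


Coupon per period c = face * coupon_rate / m = 4.200000
Periods per year m = 1; per-period yield y/m = 0.054000
Number of cashflows N = 7
Cashflows (t years, CF_t, discount factor 1/(1+y/m)^(m*t), PV):
  t = 1.0000: CF_t = 4.200000, DF = 0.948767, PV = 3.984820
  t = 2.0000: CF_t = 4.200000, DF = 0.900158, PV = 3.780664
  t = 3.0000: CF_t = 4.200000, DF = 0.854040, PV = 3.586968
  t = 4.0000: CF_t = 4.200000, DF = 0.810285, PV = 3.403195
  t = 5.0000: CF_t = 4.200000, DF = 0.768771, PV = 3.228838
  t = 6.0000: CF_t = 4.200000, DF = 0.729384, PV = 3.063414
  t = 7.0000: CF_t = 104.200000, DF = 0.692015, PV = 72.107999
Price P = sum_t PV_t = 93.155897
Macaulay numerator sum_t t * PV_t:
  t * PV_t at t = 1.0000: 3.984820
  t * PV_t at t = 2.0000: 7.561328
  t * PV_t at t = 3.0000: 10.760903
  t * PV_t at t = 4.0000: 13.612780
  t * PV_t at t = 5.0000: 16.144189
  t * PV_t at t = 6.0000: 18.380481
  t * PV_t at t = 7.0000: 504.755992
Macaulay duration D = (sum_t t * PV_t) / P = 575.200493 / 93.155897 = 6.174601

Answer: Macaulay duration = 6.1746 years


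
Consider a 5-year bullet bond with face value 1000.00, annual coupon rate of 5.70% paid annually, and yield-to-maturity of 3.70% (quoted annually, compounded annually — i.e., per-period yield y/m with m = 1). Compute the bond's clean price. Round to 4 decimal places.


Coupon per period c = face * coupon_rate / m = 57.000000
Periods per year m = 1; per-period yield y/m = 0.037000
Number of cashflows N = 5
Cashflows (t years, CF_t, discount factor 1/(1+y/m)^(m*t), PV):
  t = 1.0000: CF_t = 57.000000, DF = 0.964320, PV = 54.966249
  t = 2.0000: CF_t = 57.000000, DF = 0.929913, PV = 53.005062
  t = 3.0000: CF_t = 57.000000, DF = 0.896734, PV = 51.113849
  t = 4.0000: CF_t = 57.000000, DF = 0.864739, PV = 49.290115
  t = 5.0000: CF_t = 1057.000000, DF = 0.833885, PV = 881.416559
Price P = sum_t PV_t = 1089.791833

Answer: Price = 1089.7918


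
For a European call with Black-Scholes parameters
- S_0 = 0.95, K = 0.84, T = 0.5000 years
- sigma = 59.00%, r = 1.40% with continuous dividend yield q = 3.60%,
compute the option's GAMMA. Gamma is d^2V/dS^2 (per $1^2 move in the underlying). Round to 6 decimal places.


Answer: Gamma = 0.882233

Derivation:
d1 = 0.4772014208; d2 = 0.0600084199
phi(d1) = 0.3560090485; exp(-qT) = 0.9821610324; exp(-rT) = 0.9930244429
Gamma = exp(-qT) * phi(d1) / (S * sigma * sqrt(T)) = 0.9821610324 * 0.3560090485 / (0.9500 * 0.5900 * 0.7071067812) = 0.882233


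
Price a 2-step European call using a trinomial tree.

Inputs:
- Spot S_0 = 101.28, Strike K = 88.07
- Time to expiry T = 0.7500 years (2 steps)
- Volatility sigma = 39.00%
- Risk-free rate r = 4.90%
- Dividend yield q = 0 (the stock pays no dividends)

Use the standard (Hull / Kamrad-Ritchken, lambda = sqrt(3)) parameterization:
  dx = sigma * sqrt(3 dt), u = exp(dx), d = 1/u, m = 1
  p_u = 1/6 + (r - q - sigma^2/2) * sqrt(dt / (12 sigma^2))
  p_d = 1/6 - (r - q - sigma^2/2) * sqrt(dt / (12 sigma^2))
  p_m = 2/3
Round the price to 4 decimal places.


dt = T/N = 0.375000; dx = sigma*sqrt(3*dt) = 0.413657
u = exp(dx) = 1.512339; d = 1/u = 0.661227
p_u = 0.154406, p_m = 0.666667, p_d = 0.178928
Discount per step: exp(-r*dt) = 0.981793
Stock lattice S(k, j) with j the centered position index:
  k=0: S(0,+0) = 101.2800
  k=1: S(1,-1) = 66.9691; S(1,+0) = 101.2800; S(1,+1) = 153.1697
  k=2: S(2,-2) = 44.2818; S(2,-1) = 66.9691; S(2,+0) = 101.2800; S(2,+1) = 153.1697; S(2,+2) = 231.6445
Terminal payoffs V(N, j) = max(S_T - K, 0):
  V(2,-2) = 0.000000; V(2,-1) = 0.000000; V(2,+0) = 13.210000; V(2,+1) = 65.099695; V(2,+2) = 143.574505
Backward induction: V(k, j) = exp(-r*dt) * [p_u * V(k+1, j+1) + p_m * V(k+1, j) + p_d * V(k+1, j-1)]
  V(1,-1) = exp(-r*dt) * [p_u*13.210000 + p_m*0.000000 + p_d*0.000000] = 2.002561
  V(1,+0) = exp(-r*dt) * [p_u*65.099695 + p_m*13.210000 + p_d*0.000000] = 18.515066
  V(1,+1) = exp(-r*dt) * [p_u*143.574505 + p_m*65.099695 + p_d*13.210000] = 66.695287
  V(0,+0) = exp(-r*dt) * [p_u*66.695287 + p_m*18.515066 + p_d*2.002561] = 22.581055

Answer: Price = V(0,0) = 22.5811


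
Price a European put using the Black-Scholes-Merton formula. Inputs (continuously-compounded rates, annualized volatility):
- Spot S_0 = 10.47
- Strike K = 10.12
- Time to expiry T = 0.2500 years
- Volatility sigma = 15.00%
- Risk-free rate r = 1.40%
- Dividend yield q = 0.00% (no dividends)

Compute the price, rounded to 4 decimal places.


Answer: Price = 0.1524

Derivation:
d1 = (ln(S/K) + (r - q + 0.5*sigma^2) * T) / (sigma * sqrt(T)) = 0.53750481
d2 = d1 - sigma * sqrt(T) = 0.46250481
exp(-rT) = 0.99650612; exp(-qT) = 1.00000000
P = K * exp(-rT) * N(-d2) - S_0 * exp(-qT) * N(-d1)
N(-d1) = 0.29545948; N(-d2) = 0.32185968
P = 10.1200 * 0.99650612 * 0.32185968 - 10.4700 * 1.00000000 * 0.29545948 = 0.1524


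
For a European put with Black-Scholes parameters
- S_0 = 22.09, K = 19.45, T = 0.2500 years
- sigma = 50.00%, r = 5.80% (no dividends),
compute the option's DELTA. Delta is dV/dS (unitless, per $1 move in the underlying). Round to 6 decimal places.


Answer: Delta = -0.244434

Derivation:
d1 = 0.6921117895; d2 = 0.4421117895
phi(d1) = 0.3139731213; exp(-qT) = 1.0000000000; exp(-rT) = 0.9856046187
N(-d1) = 0.2444335642
Delta = -exp(-qT) * N(-d1) = -1.0000000000 * 0.2444335642 = -0.244434


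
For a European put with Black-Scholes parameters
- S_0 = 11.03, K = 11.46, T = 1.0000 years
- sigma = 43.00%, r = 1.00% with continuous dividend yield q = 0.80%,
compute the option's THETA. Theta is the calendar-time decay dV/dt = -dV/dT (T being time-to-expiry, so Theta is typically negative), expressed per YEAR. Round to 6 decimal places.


Answer: Theta = -0.899689

Derivation:
d1 = 0.1307119116; d2 = -0.2992880884
phi(d1) = 0.3955487115; exp(-qT) = 0.9920319148; exp(-rT) = 0.9900498337
Theta = -S*exp(-qT)*phi(d1)*sigma/(2*sqrt(T)) + r*K*exp(-rT)*N(-d2) - q*S*exp(-qT)*N(-d1)
N(-d1) = 0.4480016046; N(-d2) = 0.6176398788; sqrt(T) = 1.0000000000
Term 1 = -11.0300 * 0.9920319148 * 0.3955487115 * 0.4300 / (2 * 1.0000000000) = -0.9305497368
Term 2 = 0.0100 * 11.4600 * 0.9900498337 * 0.6176398788 = 0.0700772421
Term 3 = -0.0080 * 11.0300 * 0.9920319148 * 0.4480016046 = -0.0392166699
Theta = -0.9305497368 + (0.0700772421) + (-0.0392166699) = -0.899689


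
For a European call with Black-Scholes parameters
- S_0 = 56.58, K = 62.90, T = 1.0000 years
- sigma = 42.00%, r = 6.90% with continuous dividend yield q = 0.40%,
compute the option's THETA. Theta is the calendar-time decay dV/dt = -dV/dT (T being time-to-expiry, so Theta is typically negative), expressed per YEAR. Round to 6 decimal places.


Answer: Theta = -6.104939

Derivation:
d1 = 0.1126414337; d2 = -0.3073585663
phi(d1) = 0.3964193833; exp(-qT) = 0.9960079893; exp(-rT) = 0.9333266801
Theta = -S*exp(-qT)*phi(d1)*sigma/(2*sqrt(T)) - r*K*exp(-rT)*N(d2) + q*S*exp(-qT)*N(d1)
N(d1) = 0.5448425826; N(d2) = 0.3792852310; sqrt(T) = 1.0000000000
Term 1 = -56.5800 * 0.9960079893 * 0.3964193833 * 0.4200 / (2 * 1.0000000000) = -4.6913727562
Term 2 = -0.0690 * 62.9000 * 0.9333266801 * 0.3792852310 = -1.5363824902
Term 3 = 0.0040 * 56.5800 * 0.9960079893 * 0.5448425826 = 0.1228165234
Theta = -4.6913727562 + (-1.5363824902) + (0.1228165234) = -6.104939


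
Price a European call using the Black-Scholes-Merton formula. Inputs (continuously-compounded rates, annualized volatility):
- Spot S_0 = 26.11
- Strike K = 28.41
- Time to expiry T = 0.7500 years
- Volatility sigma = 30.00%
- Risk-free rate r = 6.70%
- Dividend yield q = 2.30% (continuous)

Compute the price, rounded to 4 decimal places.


d1 = (ln(S/K) + (r - q + 0.5*sigma^2) * T) / (sigma * sqrt(T)) = -0.06802269
d2 = d1 - sigma * sqrt(T) = -0.32783031
exp(-rT) = 0.95099165; exp(-qT) = 0.98289793
C = S_0 * exp(-qT) * N(d1) - K * exp(-rT) * N(d2)
N(d1) = 0.47288379; N(d2) = 0.37151998
C = 26.1100 * 0.98289793 * 0.47288379 - 28.4100 * 0.95099165 * 0.37151998 = 2.0982

Answer: Price = 2.0982


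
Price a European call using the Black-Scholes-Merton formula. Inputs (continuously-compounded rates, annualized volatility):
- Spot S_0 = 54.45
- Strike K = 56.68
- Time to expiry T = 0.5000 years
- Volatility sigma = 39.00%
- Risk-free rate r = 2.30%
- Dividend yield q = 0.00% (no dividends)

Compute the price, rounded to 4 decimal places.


Answer: Price = 5.2997

Derivation:
d1 = (ln(S/K) + (r - q + 0.5*sigma^2) * T) / (sigma * sqrt(T)) = 0.03403698
d2 = d1 - sigma * sqrt(T) = -0.24173466
exp(-rT) = 0.98856587; exp(-qT) = 1.00000000
C = S_0 * exp(-qT) * N(d1) - K * exp(-rT) * N(d2)
N(d1) = 0.51357617; N(d2) = 0.40449288
C = 54.4500 * 1.00000000 * 0.51357617 - 56.6800 * 0.98856587 * 0.40449288 = 5.2997


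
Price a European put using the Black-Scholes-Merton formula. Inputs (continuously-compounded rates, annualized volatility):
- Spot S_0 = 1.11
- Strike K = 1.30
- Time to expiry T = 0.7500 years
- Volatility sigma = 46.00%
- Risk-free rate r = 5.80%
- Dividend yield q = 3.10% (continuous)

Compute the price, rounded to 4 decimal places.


d1 = (ln(S/K) + (r - q + 0.5*sigma^2) * T) / (sigma * sqrt(T)) = -0.14660743
d2 = d1 - sigma * sqrt(T) = -0.54497912
exp(-rT) = 0.95743255; exp(-qT) = 0.97701820
P = K * exp(-rT) * N(-d2) - S_0 * exp(-qT) * N(-d1)
N(-d1) = 0.55827906; N(-d2) = 0.70711606
P = 1.3000 * 0.95743255 * 0.70711606 - 1.1100 * 0.97701820 * 0.55827906 = 0.2747

Answer: Price = 0.2747


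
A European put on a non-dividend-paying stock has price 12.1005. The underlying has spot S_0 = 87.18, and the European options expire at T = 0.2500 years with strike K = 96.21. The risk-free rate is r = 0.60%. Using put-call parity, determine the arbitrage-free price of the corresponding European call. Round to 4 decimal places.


Answer: Call price = 3.2147

Derivation:
Put-call parity: C - P = S_0 * exp(-qT) - K * exp(-rT).
S_0 * exp(-qT) = 87.1800 * 1.00000000 = 87.18000000
K * exp(-rT) = 96.2100 * 0.99850112 = 96.06579318
C = P + S*exp(-qT) - K*exp(-rT)
C = 12.1005 + 87.18000000 - 96.06579318 = 3.2147


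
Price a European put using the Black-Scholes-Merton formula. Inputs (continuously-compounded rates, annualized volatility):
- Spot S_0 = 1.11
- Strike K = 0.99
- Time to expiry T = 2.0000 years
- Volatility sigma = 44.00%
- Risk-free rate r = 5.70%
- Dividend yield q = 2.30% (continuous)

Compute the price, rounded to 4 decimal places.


d1 = (ln(S/K) + (r - q + 0.5*sigma^2) * T) / (sigma * sqrt(T)) = 0.60427152
d2 = d1 - sigma * sqrt(T) = -0.01798245
exp(-rT) = 0.89225796; exp(-qT) = 0.95504196
P = K * exp(-rT) * N(-d2) - S_0 * exp(-qT) * N(-d1)
N(-d1) = 0.27283157; N(-d2) = 0.50717357
P = 0.9900 * 0.89225796 * 0.50717357 - 1.1100 * 0.95504196 * 0.27283157 = 0.1588

Answer: Price = 0.1588


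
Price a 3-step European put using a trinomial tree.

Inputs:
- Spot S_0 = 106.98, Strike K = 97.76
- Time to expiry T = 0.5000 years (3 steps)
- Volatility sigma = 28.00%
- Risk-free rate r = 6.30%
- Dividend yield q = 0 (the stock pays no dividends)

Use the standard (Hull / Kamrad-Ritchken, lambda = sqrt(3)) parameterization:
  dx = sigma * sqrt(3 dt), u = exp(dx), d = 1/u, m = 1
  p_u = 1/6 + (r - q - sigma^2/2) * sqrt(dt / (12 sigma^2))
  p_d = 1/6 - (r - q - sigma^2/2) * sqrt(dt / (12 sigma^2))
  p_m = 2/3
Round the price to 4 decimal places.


Answer: Price = V(0,0) = 3.5182

Derivation:
dt = T/N = 0.166667; dx = sigma*sqrt(3*dt) = 0.197990
u = exp(dx) = 1.218950; d = 1/u = 0.820378
p_u = 0.176684, p_m = 0.666667, p_d = 0.156649
Discount per step: exp(-r*dt) = 0.989555
Stock lattice S(k, j) with j the centered position index:
  k=0: S(0,+0) = 106.9800
  k=1: S(1,-1) = 87.7641; S(1,+0) = 106.9800; S(1,+1) = 130.4033
  k=2: S(2,-2) = 71.9997; S(2,-1) = 87.7641; S(2,+0) = 106.9800; S(2,+1) = 130.4033; S(2,+2) = 158.9551
  k=3: S(3,-3) = 59.0670; S(3,-2) = 71.9997; S(3,-1) = 87.7641; S(3,+0) = 106.9800; S(3,+1) = 130.4033; S(3,+2) = 158.9551; S(3,+3) = 193.7583
Terminal payoffs V(N, j) = max(K - S_T, 0):
  V(3,-3) = 38.693011; V(3,-2) = 25.760289; V(3,-1) = 9.995947; V(3,+0) = 0.000000; V(3,+1) = 0.000000; V(3,+2) = 0.000000; V(3,+3) = 0.000000
Backward induction: V(k, j) = exp(-r*dt) * [p_u * V(k+1, j+1) + p_m * V(k+1, j) + p_d * V(k+1, j-1)]
  V(2,-2) = exp(-r*dt) * [p_u*9.995947 + p_m*25.760289 + p_d*38.693011] = 24.739748
  V(2,-1) = exp(-r*dt) * [p_u*0.000000 + p_m*9.995947 + p_d*25.760289] = 10.587541
  V(2,+0) = exp(-r*dt) * [p_u*0.000000 + p_m*0.000000 + p_d*9.995947] = 1.549503
  V(2,+1) = exp(-r*dt) * [p_u*0.000000 + p_m*0.000000 + p_d*0.000000] = 0.000000
  V(2,+2) = exp(-r*dt) * [p_u*0.000000 + p_m*0.000000 + p_d*0.000000] = 0.000000
  V(1,-1) = exp(-r*dt) * [p_u*1.549503 + p_m*10.587541 + p_d*24.739748] = 11.090534
  V(1,+0) = exp(-r*dt) * [p_u*0.000000 + p_m*1.549503 + p_d*10.587541] = 2.663420
  V(1,+1) = exp(-r*dt) * [p_u*0.000000 + p_m*0.000000 + p_d*1.549503] = 0.240193
  V(0,+0) = exp(-r*dt) * [p_u*0.240193 + p_m*2.663420 + p_d*11.090534] = 3.518240


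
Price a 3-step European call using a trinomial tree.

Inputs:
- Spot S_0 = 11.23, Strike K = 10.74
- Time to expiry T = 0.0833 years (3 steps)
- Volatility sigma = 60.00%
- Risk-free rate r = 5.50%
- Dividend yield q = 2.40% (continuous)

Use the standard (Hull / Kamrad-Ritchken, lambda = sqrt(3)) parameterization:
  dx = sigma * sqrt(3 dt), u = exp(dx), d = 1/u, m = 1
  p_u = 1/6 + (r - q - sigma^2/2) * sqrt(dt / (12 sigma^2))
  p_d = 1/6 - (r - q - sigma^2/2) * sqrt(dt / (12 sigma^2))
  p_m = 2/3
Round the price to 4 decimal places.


Answer: Price = V(0,0) = 1.0433

Derivation:
dt = T/N = 0.027767; dx = sigma*sqrt(3*dt) = 0.173170
u = exp(dx) = 1.189069; d = 1/u = 0.840994
p_u = 0.154721, p_m = 0.666667, p_d = 0.178612
Discount per step: exp(-r*dt) = 0.998474
Stock lattice S(k, j) with j the centered position index:
  k=0: S(0,+0) = 11.2300
  k=1: S(1,-1) = 9.4444; S(1,+0) = 11.2300; S(1,+1) = 13.3532
  k=2: S(2,-2) = 7.9427; S(2,-1) = 9.4444; S(2,+0) = 11.2300; S(2,+1) = 13.3532; S(2,+2) = 15.8779
  k=3: S(3,-3) = 6.6797; S(3,-2) = 7.9427; S(3,-1) = 9.4444; S(3,+0) = 11.2300; S(3,+1) = 13.3532; S(3,+2) = 15.8779; S(3,+3) = 18.8799
Terminal payoffs V(N, j) = max(S_T - K, 0):
  V(3,-3) = 0.000000; V(3,-2) = 0.000000; V(3,-1) = 0.000000; V(3,+0) = 0.490000; V(3,+1) = 2.613242; V(3,+2) = 5.137923; V(3,+3) = 8.139942
Backward induction: V(k, j) = exp(-r*dt) * [p_u * V(k+1, j+1) + p_m * V(k+1, j) + p_d * V(k+1, j-1)]
  V(2,-2) = exp(-r*dt) * [p_u*0.000000 + p_m*0.000000 + p_d*0.000000] = 0.000000
  V(2,-1) = exp(-r*dt) * [p_u*0.490000 + p_m*0.000000 + p_d*0.000000] = 0.075698
  V(2,+0) = exp(-r*dt) * [p_u*2.613242 + p_m*0.490000 + p_d*0.000000] = 0.729875
  V(2,+1) = exp(-r*dt) * [p_u*5.137923 + p_m*2.613242 + p_d*0.490000] = 2.620621
  V(2,+2) = exp(-r*dt) * [p_u*8.139942 + p_m*5.137923 + p_d*2.613242] = 5.143599
  V(1,-1) = exp(-r*dt) * [p_u*0.729875 + p_m*0.075698 + p_d*0.000000] = 0.163143
  V(1,+0) = exp(-r*dt) * [p_u*2.620621 + p_m*0.729875 + p_d*0.075698] = 0.904187
  V(1,+1) = exp(-r*dt) * [p_u*5.143599 + p_m*2.620621 + p_d*0.729875] = 2.669189
  V(0,+0) = exp(-r*dt) * [p_u*2.669189 + p_m*0.904187 + p_d*0.163143] = 1.043316


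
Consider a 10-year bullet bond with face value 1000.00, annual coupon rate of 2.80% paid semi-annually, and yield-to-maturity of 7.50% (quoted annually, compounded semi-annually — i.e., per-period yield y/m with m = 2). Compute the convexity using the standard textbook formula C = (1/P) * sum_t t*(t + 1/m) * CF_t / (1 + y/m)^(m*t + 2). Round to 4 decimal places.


Coupon per period c = face * coupon_rate / m = 14.000000
Periods per year m = 2; per-period yield y/m = 0.037500
Number of cashflows N = 20
Cashflows (t years, CF_t, discount factor 1/(1+y/m)^(m*t), PV):
  t = 0.5000: CF_t = 14.000000, DF = 0.963855, PV = 13.493976
  t = 1.0000: CF_t = 14.000000, DF = 0.929017, PV = 13.006242
  t = 1.5000: CF_t = 14.000000, DF = 0.895438, PV = 12.536137
  t = 2.0000: CF_t = 14.000000, DF = 0.863073, PV = 12.083023
  t = 2.5000: CF_t = 14.000000, DF = 0.831878, PV = 11.646288
  t = 3.0000: CF_t = 14.000000, DF = 0.801810, PV = 11.225337
  t = 3.5000: CF_t = 14.000000, DF = 0.772829, PV = 10.819602
  t = 4.0000: CF_t = 14.000000, DF = 0.744895, PV = 10.428532
  t = 4.5000: CF_t = 14.000000, DF = 0.717971, PV = 10.051597
  t = 5.0000: CF_t = 14.000000, DF = 0.692020, PV = 9.688287
  t = 5.5000: CF_t = 14.000000, DF = 0.667008, PV = 9.338108
  t = 6.0000: CF_t = 14.000000, DF = 0.642899, PV = 9.000586
  t = 6.5000: CF_t = 14.000000, DF = 0.619662, PV = 8.675263
  t = 7.0000: CF_t = 14.000000, DF = 0.597264, PV = 8.361700
  t = 7.5000: CF_t = 14.000000, DF = 0.575676, PV = 8.059469
  t = 8.0000: CF_t = 14.000000, DF = 0.554869, PV = 7.768163
  t = 8.5000: CF_t = 14.000000, DF = 0.534813, PV = 7.487386
  t = 9.0000: CF_t = 14.000000, DF = 0.515483, PV = 7.216758
  t = 9.5000: CF_t = 14.000000, DF = 0.496851, PV = 6.955911
  t = 10.0000: CF_t = 1014.000000, DF = 0.478892, PV = 485.596835
Price P = sum_t PV_t = 673.439201
Convexity numerator sum_t t*(t + 1/m) * CF_t / (1+y/m)^(m*t + 2):
  t = 0.5000: term = 6.268068
  t = 1.0000: term = 18.124535
  t = 1.5000: term = 34.938863
  t = 2.0000: term = 56.126687
  t = 2.5000: term = 81.147017
  t = 3.0000: term = 109.499590
  t = 3.5000: term = 140.722364
  t = 4.0000: term = 174.389160
  t = 4.5000: term = 210.107422
  t = 5.0000: term = 247.516107
  t = 5.5000: term = 286.283689
  t = 6.0000: term = 326.106284
  t = 6.5000: term = 366.705861
  t = 7.0000: term = 407.828576
  t = 7.5000: term = 449.243182
  t = 8.0000: term = 490.739540
  t = 8.5000: term = 532.127212
  t = 9.0000: term = 573.234133
  t = 9.5000: term = 613.905364
  t = 10.0000: term = 47368.424012
Convexity = (1/P) * sum = 52493.437667 / 673.439201 = 77.948295

Answer: Convexity = 77.9483


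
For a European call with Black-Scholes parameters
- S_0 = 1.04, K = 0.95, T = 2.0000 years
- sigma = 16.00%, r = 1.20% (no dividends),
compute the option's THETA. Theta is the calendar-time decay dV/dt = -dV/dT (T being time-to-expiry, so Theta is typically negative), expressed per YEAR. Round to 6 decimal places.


d1 = 0.6192222804; d2 = 0.3929481105
phi(d1) = 0.3293426274; exp(-qT) = 1.0000000000; exp(-rT) = 0.9762857098
Theta = -S*exp(-qT)*phi(d1)*sigma/(2*sqrt(T)) - r*K*exp(-rT)*N(d2) + q*S*exp(-qT)*N(d1)
N(d1) = 0.7321150320; N(d2) = 0.6528210966; sqrt(T) = 1.4142135624
Term 1 = -1.0400 * 1.0000000000 * 0.3293426274 * 0.1600 / (2 * 1.4142135624) = -0.0193756497
Term 2 = -0.0120 * 0.9500 * 0.9762857098 * 0.6528210966 = -0.0072656749
Term 3 = 0 (no dividend yield, q = 0)
Theta = -0.0193756497 + (-0.0072656749) + (0.0000000000) = -0.026641

Answer: Theta = -0.026641


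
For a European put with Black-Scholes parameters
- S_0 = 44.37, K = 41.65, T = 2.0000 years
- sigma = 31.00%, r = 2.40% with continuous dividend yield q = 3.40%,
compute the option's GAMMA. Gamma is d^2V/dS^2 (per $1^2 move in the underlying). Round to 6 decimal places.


Answer: Gamma = 0.018217

Derivation:
d1 = 0.3178837238; d2 = -0.1205224805
phi(d1) = 0.3792864464; exp(-qT) = 0.9342604736; exp(-rT) = 0.9531337871
Gamma = exp(-qT) * phi(d1) / (S * sigma * sqrt(T)) = 0.9342604736 * 0.3792864464 / (44.3700 * 0.3100 * 1.4142135624) = 0.018217


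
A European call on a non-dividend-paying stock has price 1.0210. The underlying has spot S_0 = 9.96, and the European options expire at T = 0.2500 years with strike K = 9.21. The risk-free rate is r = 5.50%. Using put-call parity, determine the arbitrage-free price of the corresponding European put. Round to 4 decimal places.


Answer: Put price = 0.1452

Derivation:
Put-call parity: C - P = S_0 * exp(-qT) - K * exp(-rT).
S_0 * exp(-qT) = 9.9600 * 1.00000000 = 9.96000000
K * exp(-rT) = 9.2100 * 0.98634410 = 9.08422916
P = C - S*exp(-qT) + K*exp(-rT)
P = 1.0210 - 9.96000000 + 9.08422916 = 0.1452


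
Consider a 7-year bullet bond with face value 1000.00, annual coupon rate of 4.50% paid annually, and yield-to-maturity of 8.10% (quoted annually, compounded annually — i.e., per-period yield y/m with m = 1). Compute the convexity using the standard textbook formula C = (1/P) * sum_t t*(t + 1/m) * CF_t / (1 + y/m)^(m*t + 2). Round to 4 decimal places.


Coupon per period c = face * coupon_rate / m = 45.000000
Periods per year m = 1; per-period yield y/m = 0.081000
Number of cashflows N = 7
Cashflows (t years, CF_t, discount factor 1/(1+y/m)^(m*t), PV):
  t = 1.0000: CF_t = 45.000000, DF = 0.925069, PV = 41.628122
  t = 2.0000: CF_t = 45.000000, DF = 0.855753, PV = 38.508901
  t = 3.0000: CF_t = 45.000000, DF = 0.791631, PV = 35.623405
  t = 4.0000: CF_t = 45.000000, DF = 0.732314, PV = 32.954121
  t = 5.0000: CF_t = 45.000000, DF = 0.677441, PV = 30.484849
  t = 6.0000: CF_t = 45.000000, DF = 0.626680, PV = 28.200600
  t = 7.0000: CF_t = 1045.000000, DF = 0.579722, PV = 605.809993
Price P = sum_t PV_t = 813.209992
Convexity numerator sum_t t*(t + 1/m) * CF_t / (1+y/m)^(m*t + 2):
  t = 1.0000: term = 71.246811
  t = 2.0000: term = 197.724729
  t = 3.0000: term = 365.818184
  t = 4.0000: term = 564.012002
  t = 5.0000: term = 782.625350
  t = 6.0000: term = 1013.575846
  t = 7.0000: term = 29031.740407
Convexity = (1/P) * sum = 32026.743328 / 813.209992 = 39.383116

Answer: Convexity = 39.3831


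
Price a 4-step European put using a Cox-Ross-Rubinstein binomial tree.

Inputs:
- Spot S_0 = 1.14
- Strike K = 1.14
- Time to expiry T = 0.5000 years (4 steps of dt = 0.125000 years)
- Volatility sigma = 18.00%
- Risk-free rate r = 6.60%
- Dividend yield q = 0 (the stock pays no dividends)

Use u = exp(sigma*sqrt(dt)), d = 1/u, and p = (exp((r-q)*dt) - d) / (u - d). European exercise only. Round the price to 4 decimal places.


Answer: Price = V(0,0) = 0.0368

Derivation:
dt = T/N = 0.125000
u = exp(sigma*sqrt(dt)) = 1.065708; d = 1/u = 0.938343
p = (exp((r-q)*dt) - d) / (u - d) = 0.549138
Discount per step: exp(-r*dt) = 0.991784
Stock lattice S(k, i) with i counting down-moves:
  k=0: S(0,0) = 1.1400
  k=1: S(1,0) = 1.2149; S(1,1) = 1.0697
  k=2: S(2,0) = 1.2947; S(2,1) = 1.1400; S(2,2) = 1.0038
  k=3: S(3,0) = 1.3798; S(3,1) = 1.2149; S(3,2) = 1.0697; S(3,3) = 0.9419
  k=4: S(4,0) = 1.4705; S(4,1) = 1.2947; S(4,2) = 1.1400; S(4,3) = 1.0038; S(4,4) = 0.8838
Terminal payoffs V(N, i) = max(K - S_T, 0):
  V(4,0) = 0.000000; V(4,1) = 0.000000; V(4,2) = 0.000000; V(4,3) = 0.136244; V(4,4) = 0.256205
Backward induction: V(k, i) = exp(-r*dt) * [p * V(k+1, i) + (1-p) * V(k+1, i+1)].
  V(3,0) = exp(-r*dt) * [p*0.000000 + (1-p)*0.000000] = 0.000000
  V(3,1) = exp(-r*dt) * [p*0.000000 + (1-p)*0.000000] = 0.000000
  V(3,2) = exp(-r*dt) * [p*0.000000 + (1-p)*0.136244] = 0.060923
  V(3,3) = exp(-r*dt) * [p*0.136244 + (1-p)*0.256205] = 0.188766
  V(2,0) = exp(-r*dt) * [p*0.000000 + (1-p)*0.000000] = 0.000000
  V(2,1) = exp(-r*dt) * [p*0.000000 + (1-p)*0.060923] = 0.027242
  V(2,2) = exp(-r*dt) * [p*0.060923 + (1-p)*0.188766] = 0.117588
  V(1,0) = exp(-r*dt) * [p*0.000000 + (1-p)*0.027242] = 0.012181
  V(1,1) = exp(-r*dt) * [p*0.027242 + (1-p)*0.117588] = 0.067417
  V(0,0) = exp(-r*dt) * [p*0.012181 + (1-p)*0.067417] = 0.036780


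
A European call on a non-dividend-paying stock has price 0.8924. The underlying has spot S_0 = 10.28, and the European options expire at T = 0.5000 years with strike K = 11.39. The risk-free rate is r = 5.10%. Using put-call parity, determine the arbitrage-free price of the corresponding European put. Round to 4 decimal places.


Put-call parity: C - P = S_0 * exp(-qT) - K * exp(-rT).
S_0 * exp(-qT) = 10.2800 * 1.00000000 = 10.28000000
K * exp(-rT) = 11.3900 * 0.97482238 = 11.10322690
P = C - S*exp(-qT) + K*exp(-rT)
P = 0.8924 - 10.28000000 + 11.10322690 = 1.7156

Answer: Put price = 1.7156


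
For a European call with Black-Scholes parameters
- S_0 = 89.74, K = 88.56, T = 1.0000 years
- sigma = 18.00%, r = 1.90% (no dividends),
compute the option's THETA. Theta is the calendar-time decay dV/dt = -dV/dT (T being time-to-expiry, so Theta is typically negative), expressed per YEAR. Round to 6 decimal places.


d1 = 0.2690906230; d2 = 0.0890906230
phi(d1) = 0.3847569607; exp(-qT) = 1.0000000000; exp(-rT) = 0.9811793622
Theta = -S*exp(-qT)*phi(d1)*sigma/(2*sqrt(T)) - r*K*exp(-rT)*N(d2) + q*S*exp(-qT)*N(d1)
N(d1) = 0.6060700269; N(d2) = 0.5354950553; sqrt(T) = 1.0000000000
Term 1 = -89.7400 * 1.0000000000 * 0.3847569607 * 0.1800 / (2 * 1.0000000000) = -3.1075280688
Term 2 = -0.0190 * 88.5600 * 0.9811793622 * 0.5354950553 = -0.8840871507
Term 3 = 0 (no dividend yield, q = 0)
Theta = -3.1075280688 + (-0.8840871507) + (0.0000000000) = -3.991615

Answer: Theta = -3.991615


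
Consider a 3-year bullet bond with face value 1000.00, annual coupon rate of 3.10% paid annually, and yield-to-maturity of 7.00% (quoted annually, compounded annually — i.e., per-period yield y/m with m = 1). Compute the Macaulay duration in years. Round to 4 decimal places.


Coupon per period c = face * coupon_rate / m = 31.000000
Periods per year m = 1; per-period yield y/m = 0.070000
Number of cashflows N = 3
Cashflows (t years, CF_t, discount factor 1/(1+y/m)^(m*t), PV):
  t = 1.0000: CF_t = 31.000000, DF = 0.934579, PV = 28.971963
  t = 2.0000: CF_t = 31.000000, DF = 0.873439, PV = 27.076601
  t = 3.0000: CF_t = 1031.000000, DF = 0.816298, PV = 841.603111
Price P = sum_t PV_t = 897.651674
Macaulay numerator sum_t t * PV_t:
  t * PV_t at t = 1.0000: 28.971963
  t * PV_t at t = 2.0000: 54.153201
  t * PV_t at t = 3.0000: 2524.809333
Macaulay duration D = (sum_t t * PV_t) / P = 2607.934497 / 897.651674 = 2.905286

Answer: Macaulay duration = 2.9053 years
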